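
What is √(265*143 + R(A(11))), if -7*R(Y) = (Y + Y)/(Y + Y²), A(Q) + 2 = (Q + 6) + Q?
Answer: √150405213/63 ≈ 194.67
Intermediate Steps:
A(Q) = 4 + 2*Q (A(Q) = -2 + ((Q + 6) + Q) = -2 + ((6 + Q) + Q) = -2 + (6 + 2*Q) = 4 + 2*Q)
R(Y) = -2*Y/(7*(Y + Y²)) (R(Y) = -(Y + Y)/(7*(Y + Y²)) = -2*Y/(7*(Y + Y²)))
√(265*143 + R(A(11))) = √(265*143 - 2/(7 + 7*(4 + 2*11))) = √(37895 - 2/(7 + 7*(4 + 22))) = √(37895 - 2/(7 + 7*26)) = √(37895 - 2/(7 + 182)) = √(37895 - 2/189) = √(7162153/189) = √150405213/63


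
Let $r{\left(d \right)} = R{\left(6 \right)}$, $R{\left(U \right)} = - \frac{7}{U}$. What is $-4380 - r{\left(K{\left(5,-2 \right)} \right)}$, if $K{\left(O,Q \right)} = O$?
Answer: $- \frac{26273}{6} \approx -4378.8$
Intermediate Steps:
$r{\left(d \right)} = - \frac{7}{6}$
$-4380 - r{\left(K{\left(5,-2 \right)} \right)} = -4380 - - \frac{7}{6} = -4380 + \frac{7}{6} = - \frac{26273}{6}$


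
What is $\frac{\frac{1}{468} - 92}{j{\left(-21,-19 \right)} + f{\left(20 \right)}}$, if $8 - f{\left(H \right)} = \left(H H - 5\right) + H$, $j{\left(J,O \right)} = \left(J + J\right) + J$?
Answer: $\frac{8611}{43992} \approx 0.19574$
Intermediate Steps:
$j{\left(J,O \right)} = 3 J$ ($j{\left(J,O \right)} = 2 J + J = 3 J$)
$f{\left(H \right)} = 13 - H - H^{2}$ ($f{\left(H \right)} = 8 - \left(\left(H H - 5\right) + H\right) = 8 - \left(\left(H^{2} - 5\right) + H\right) = 8 - \left(\left(-5 + H^{2}\right) + H\right) = 8 - \left(-5 + H + H^{2}\right) = 13 - H - H^{2}$)
$\frac{\frac{1}{468} - 92}{j{\left(-21,-19 \right)} + f{\left(20 \right)}} = \frac{\frac{1}{468} - 92}{3 \left(-21\right) - 407} = \frac{\frac{1}{468} - 92}{-63 - 407} = - \frac{43055}{468 \left(-63 - 407\right)} = - \frac{43055}{468 \left(-470\right)} = \left(- \frac{43055}{468}\right) \left(- \frac{1}{470}\right) = \frac{8611}{43992}$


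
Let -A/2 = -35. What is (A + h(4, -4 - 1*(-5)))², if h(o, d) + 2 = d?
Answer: 4761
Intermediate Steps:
A = 70 (A = -2*(-35) = 70)
h(o, d) = -2 + d
(A + h(4, -4 - 1*(-5)))² = (70 + (-2 + (-4 - 1*(-5))))² = (70 + (-2 + (-4 + 5)))² = (70 + (-2 + 1))² = (70 - 1)² = 69² = 4761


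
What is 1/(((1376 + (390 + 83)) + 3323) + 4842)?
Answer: 1/10014 ≈ 9.9860e-5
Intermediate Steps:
1/(((1376 + (390 + 83)) + 3323) + 4842) = 1/(((1376 + 473) + 3323) + 4842) = 1/((1849 + 3323) + 4842) = 1/(5172 + 4842) = 1/10014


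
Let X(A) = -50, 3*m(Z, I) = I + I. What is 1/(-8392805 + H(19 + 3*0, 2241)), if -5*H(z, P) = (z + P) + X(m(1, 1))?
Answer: -1/8393247 ≈ -1.1914e-7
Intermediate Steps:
m(Z, I) = 2*I/3 (m(Z, I) = (I + I)/3 = (2*I)/3 = 2*I/3)
H(z, P) = 10 - P/5 - z/5 (H(z, P) = -((z + P) - 50)/5 = -((P + z) - 50)/5 = -(-50 + P + z)/5 = 10 - P/5 - z/5)
1/(-8392805 + H(19 + 3*0, 2241)) = 1/(-8392805 + (10 - ⅕*2241 - (19 + 3*0)/5)) = 1/(-8392805 + (10 - 2241/5 - (19 + 0)/5)) = 1/(-8392805 + (10 - 2241/5 - ⅕*19)) = 1/(-8392805 + (10 - 2241/5 - 19/5)) = 1/(-8392805 - 442) = 1/(-8393247) = -1/8393247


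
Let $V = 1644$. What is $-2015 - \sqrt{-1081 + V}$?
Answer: $-2015 - \sqrt{563} \approx -2038.7$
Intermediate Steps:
$-2015 - \sqrt{-1081 + V} = -2015 - \sqrt{-1081 + 1644} = -2015 - \sqrt{563}$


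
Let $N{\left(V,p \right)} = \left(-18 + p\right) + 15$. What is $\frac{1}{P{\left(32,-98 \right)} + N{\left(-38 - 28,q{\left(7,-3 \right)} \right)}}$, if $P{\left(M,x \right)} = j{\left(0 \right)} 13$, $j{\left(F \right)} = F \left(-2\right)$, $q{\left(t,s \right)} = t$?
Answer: $\frac{1}{4} \approx 0.25$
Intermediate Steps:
$j{\left(F \right)} = - 2 F$
$N{\left(V,p \right)} = -3 + p$
$P{\left(M,x \right)} = 0$ ($P{\left(M,x \right)} = \left(-2\right) 0 \cdot 13 = 0 \cdot 13 = 0$)
$\frac{1}{P{\left(32,-98 \right)} + N{\left(-38 - 28,q{\left(7,-3 \right)} \right)}} = \frac{1}{0 + \left(-3 + 7\right)} = \frac{1}{0 + 4} = \frac{1}{4}$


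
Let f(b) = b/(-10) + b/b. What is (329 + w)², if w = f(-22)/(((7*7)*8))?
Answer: 6497488449/60025 ≈ 1.0825e+5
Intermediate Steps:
f(b) = 1 - b/10 (f(b) = b*(-⅒) + 1 = -b/10 + 1 = 1 - b/10)
w = 2/245 (w = (1 - ⅒*(-22))/(((7*7)*8)) = (1 + 11/5)/((49*8)) = (16/5)/392 = (16/5)*(1/392) = 2/245 ≈ 0.0081633)
(329 + w)² = (329 + 2/245)² = (80607/245)² = 6497488449/60025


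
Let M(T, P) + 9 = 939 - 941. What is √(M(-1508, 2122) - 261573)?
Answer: 4*I*√16349 ≈ 511.45*I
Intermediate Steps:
M(T, P) = -11 (M(T, P) = -9 + (939 - 941) = -9 - 2 = -11)
√(M(-1508, 2122) - 261573) = √(-11 - 261573) = √(-261584) = 4*I*√16349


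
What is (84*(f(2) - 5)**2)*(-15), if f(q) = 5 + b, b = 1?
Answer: -1260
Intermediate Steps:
f(q) = 6 (f(q) = 5 + 1 = 6)
(84*(f(2) - 5)**2)*(-15) = (84*(6 - 5)**2)*(-15) = (84*1**2)*(-15) = (84*1)*(-15) = 84*(-15) = -1260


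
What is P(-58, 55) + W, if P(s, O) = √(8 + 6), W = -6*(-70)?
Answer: 420 + √14 ≈ 423.74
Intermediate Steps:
W = 420
P(s, O) = √14
P(-58, 55) + W = √14 + 420 = 420 + √14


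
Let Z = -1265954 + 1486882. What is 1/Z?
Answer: 1/220928 ≈ 4.5264e-6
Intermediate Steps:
Z = 220928
1/Z = 1/220928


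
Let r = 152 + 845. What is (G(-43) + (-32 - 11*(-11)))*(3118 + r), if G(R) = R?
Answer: 189290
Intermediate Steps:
r = 997
(G(-43) + (-32 - 11*(-11)))*(3118 + r) = (-43 + (-32 - 11*(-11)))*(3118 + 997) = (-43 + (-32 + 121))*4115 = (-43 + 89)*4115 = 46*4115 = 189290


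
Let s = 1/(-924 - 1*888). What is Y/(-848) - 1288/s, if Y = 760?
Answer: 247388641/106 ≈ 2.3339e+6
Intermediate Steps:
s = -1/1812 (s = 1/(-924 - 888) = 1/(-1812) = -1/1812 ≈ -0.00055188)
Y/(-848) - 1288/s = 760/(-848) - 1288/(-1/1812) = 760*(-1/848) - 1288*(-1812) = -95/106 + 2333856 = 247388641/106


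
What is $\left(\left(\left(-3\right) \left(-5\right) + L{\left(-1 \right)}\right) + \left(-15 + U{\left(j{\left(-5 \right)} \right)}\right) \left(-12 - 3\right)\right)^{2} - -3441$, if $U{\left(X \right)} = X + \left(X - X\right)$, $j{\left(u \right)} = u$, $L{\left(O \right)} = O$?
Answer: $102037$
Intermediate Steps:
$U{\left(X \right)} = X$ ($U{\left(X \right)} = X + 0 = X$)
$\left(\left(\left(-3\right) \left(-5\right) + L{\left(-1 \right)}\right) + \left(-15 + U{\left(j{\left(-5 \right)} \right)}\right) \left(-12 - 3\right)\right)^{2} - -3441 = \left(\left(\left(-3\right) \left(-5\right) - 1\right) + \left(-15 - 5\right) \left(-12 - 3\right)\right)^{2} - -3441 = \left(\left(15 - 1\right) - -300\right)^{2} + 3441 = \left(14 + 300\right)^{2} + 3441 = 314^{2} + 3441 = 98596 + 3441 = 102037$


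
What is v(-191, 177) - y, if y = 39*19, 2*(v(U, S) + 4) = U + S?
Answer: -752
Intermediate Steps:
v(U, S) = -4 + S/2 + U/2 (v(U, S) = -4 + (U + S)/2 = -4 + (S + U)/2 = -4 + (S/2 + U/2) = -4 + S/2 + U/2)
y = 741
v(-191, 177) - y = (-4 + (½)*177 + (½)*(-191)) - 1*741 = (-4 + 177/2 - 191/2) - 741 = -11 - 741 = -752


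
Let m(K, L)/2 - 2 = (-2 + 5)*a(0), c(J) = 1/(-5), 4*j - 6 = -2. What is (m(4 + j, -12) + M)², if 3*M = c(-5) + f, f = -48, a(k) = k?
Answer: 32761/225 ≈ 145.60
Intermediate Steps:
j = 1 (j = 3/2 + (¼)*(-2) = 3/2 - ½ = 1)
c(J) = -⅕ (c(J) = 1*(-⅕) = -⅕)
m(K, L) = 4 (m(K, L) = 4 + 2*((-2 + 5)*0) = 4 + 2*(3*0) = 4 + 2*0 = 4 + 0 = 4)
M = -241/15 (M = (-⅕ - 48)/3 = (⅓)*(-241/5) = -241/15 ≈ -16.067)
(m(4 + j, -12) + M)² = (4 - 241/15)² = (-181/15)² = 32761/225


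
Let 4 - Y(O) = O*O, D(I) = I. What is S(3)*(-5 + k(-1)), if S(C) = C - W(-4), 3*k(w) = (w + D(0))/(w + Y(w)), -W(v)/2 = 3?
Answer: -93/2 ≈ -46.500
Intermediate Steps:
W(v) = -6 (W(v) = -2*3 = -6)
Y(O) = 4 - O**2 (Y(O) = 4 - O*O = 4 - O**2)
k(w) = w/(3*(4 + w - w**2)) (k(w) = ((w + 0)/(w + (4 - w**2)))/3 = (w/(4 + w - w**2))/3 = w/(3*(4 + w - w**2)))
S(C) = 6 + C (S(C) = C - 1*(-6) = C + 6 = 6 + C)
S(3)*(-5 + k(-1)) = (6 + 3)*(-5 + (1/3)*(-1)/(4 - 1 - 1*(-1)**2)) = 9*(-5 + (1/3)*(-1)/(4 - 1 - 1*1)) = 9*(-5 + (1/3)*(-1)/(4 - 1 - 1)) = 9*(-5 + (1/3)*(-1)/2) = 9*(-5 + (1/3)*(-1)*(1/2)) = 9*(-5 - 1/6) = 9*(-31/6) = -93/2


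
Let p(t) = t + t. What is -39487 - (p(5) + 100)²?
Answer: -51587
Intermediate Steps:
p(t) = 2*t
-39487 - (p(5) + 100)² = -39487 - (2*5 + 100)² = -39487 - (10 + 100)² = -39487 - 1*110² = -39487 - 1*12100 = -39487 - 12100 = -51587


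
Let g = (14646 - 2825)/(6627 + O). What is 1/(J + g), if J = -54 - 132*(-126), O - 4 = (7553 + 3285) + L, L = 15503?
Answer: 32972/546621637 ≈ 6.0320e-5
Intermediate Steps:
O = 26345 (O = 4 + ((7553 + 3285) + 15503) = 4 + (10838 + 15503) = 4 + 26341 = 26345)
J = 16578 (J = -54 + 16632 = 16578)
g = 11821/32972 (g = (14646 - 2825)/(6627 + 26345) = 11821/32972 ≈ 0.35852)
1/(J + g) = 1/(16578 + 11821/32972) = 1/(546621637/32972) = 32972/546621637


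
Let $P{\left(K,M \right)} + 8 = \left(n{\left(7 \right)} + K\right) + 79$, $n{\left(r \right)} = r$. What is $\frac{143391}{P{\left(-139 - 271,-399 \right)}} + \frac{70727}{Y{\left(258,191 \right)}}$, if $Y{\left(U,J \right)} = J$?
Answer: $- \frac{3906317}{63412} \approx -61.602$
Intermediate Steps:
$P{\left(K,M \right)} = 78 + K$ ($P{\left(K,M \right)} = -8 + \left(\left(7 + K\right) + 79\right) = -8 + \left(86 + K\right) = 78 + K$)
$\frac{143391}{P{\left(-139 - 271,-399 \right)}} + \frac{70727}{Y{\left(258,191 \right)}} = \frac{143391}{78 - 410} + \frac{70727}{191} = \frac{143391}{78 - 410} + 70727 \cdot \frac{1}{191} = \frac{143391}{-332} + \frac{70727}{191} = 143391 \left(- \frac{1}{332}\right) + \frac{70727}{191} = - \frac{143391}{332} + \frac{70727}{191} = - \frac{3906317}{63412}$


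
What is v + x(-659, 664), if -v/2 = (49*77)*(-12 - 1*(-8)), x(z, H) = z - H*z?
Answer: 467101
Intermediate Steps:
x(z, H) = z - H*z
v = 30184 (v = -2*49*77*(-12 - 1*(-8)) = -7546*(-12 + 8) = -7546*(-4) = -2*(-15092) = 30184)
v + x(-659, 664) = 30184 - 659*(1 - 1*664) = 30184 - 659*(1 - 664) = 30184 - 659*(-663) = 30184 + 436917 = 467101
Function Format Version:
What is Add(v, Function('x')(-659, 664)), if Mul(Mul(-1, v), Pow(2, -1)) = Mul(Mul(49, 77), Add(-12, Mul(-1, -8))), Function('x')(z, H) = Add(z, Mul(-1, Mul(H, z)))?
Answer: 467101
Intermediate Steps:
Function('x')(z, H) = Add(z, Mul(-1, H, z))
v = 30184 (v = Mul(-2, Mul(Mul(49, 77), Add(-12, Mul(-1, -8)))) = Mul(-2, Mul(3773, Add(-12, 8))) = Mul(-2, Mul(3773, -4)) = Mul(-2, -15092) = 30184)
Add(v, Function('x')(-659, 664)) = Add(30184, Mul(-659, Add(1, Mul(-1, 664)))) = Add(30184, Mul(-659, Add(1, -664))) = Add(30184, Mul(-659, -663)) = Add(30184, 436917) = 467101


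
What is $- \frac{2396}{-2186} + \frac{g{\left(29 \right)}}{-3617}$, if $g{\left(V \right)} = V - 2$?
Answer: $\frac{4303655}{3953381} \approx 1.0886$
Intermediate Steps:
$g{\left(V \right)} = -2 + V$ ($g{\left(V \right)} = V - 2 = -2 + V$)
$- \frac{2396}{-2186} + \frac{g{\left(29 \right)}}{-3617} = - \frac{2396}{-2186} + \frac{-2 + 29}{-3617} = \left(-2396\right) \left(- \frac{1}{2186}\right) + 27 \left(- \frac{1}{3617}\right) = \frac{1198}{1093} - \frac{27}{3617} = \frac{4303655}{3953381}$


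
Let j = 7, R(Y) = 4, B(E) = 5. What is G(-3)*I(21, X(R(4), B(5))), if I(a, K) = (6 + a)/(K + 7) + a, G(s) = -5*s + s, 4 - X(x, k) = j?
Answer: 333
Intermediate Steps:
X(x, k) = -3 (X(x, k) = 4 - 1*7 = 4 - 7 = -3)
G(s) = -4*s
I(a, K) = a + (6 + a)/(7 + K) (I(a, K) = (6 + a)/(7 + K) + a = a + (6 + a)/(7 + K))
G(-3)*I(21, X(R(4), B(5))) = (-4*(-3))*((6 + 8*21 - 3*21)/(7 - 3)) = 12*((6 + 168 - 63)/4) = 12*((1/4)*111) = 12*(111/4) = 333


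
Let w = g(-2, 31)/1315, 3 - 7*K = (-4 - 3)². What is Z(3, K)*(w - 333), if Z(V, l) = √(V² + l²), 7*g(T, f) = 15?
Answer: -613050*√2557/12887 ≈ -2405.5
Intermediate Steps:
K = -46/7 (K = 3/7 - (-4 - 3)²/7 = 3/7 - ⅐*(-7)² = 3/7 - ⅐*49 = 3/7 - 7 = -46/7 ≈ -6.5714)
g(T, f) = 15/7 (g(T, f) = (⅐)*15 = 15/7)
w = 3/1841 (w = (15/7)/1315 = (15/7)*(1/1315) = 3/1841 ≈ 0.0016296)
Z(3, K)*(w - 333) = √(3² + (-46/7)²)*(3/1841 - 333) = √(9 + 2116/49)*(-613050/1841) = √(2557/49)*(-613050/1841) = (√2557/7)*(-613050/1841) = -613050*√2557/12887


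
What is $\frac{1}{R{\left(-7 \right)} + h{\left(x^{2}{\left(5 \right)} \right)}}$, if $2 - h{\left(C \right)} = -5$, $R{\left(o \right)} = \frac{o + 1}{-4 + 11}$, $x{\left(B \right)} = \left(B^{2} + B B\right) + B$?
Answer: $\frac{7}{43} \approx 0.16279$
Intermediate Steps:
$x{\left(B \right)} = B + 2 B^{2}$ ($x{\left(B \right)} = \left(B^{2} + B^{2}\right) + B = 2 B^{2} + B = B + 2 B^{2}$)
$R{\left(o \right)} = \frac{1}{7} + \frac{o}{7}$ ($R{\left(o \right)} = \frac{1 + o}{7} = \left(1 + o\right) \frac{1}{7} = \frac{1}{7} + \frac{o}{7}$)
$h{\left(C \right)} = 7$ ($h{\left(C \right)} = 2 - -5 = 2 + 5 = 7$)
$\frac{1}{R{\left(-7 \right)} + h{\left(x^{2}{\left(5 \right)} \right)}} = \frac{1}{\left(\frac{1}{7} + \frac{1}{7} \left(-7\right)\right) + 7} = \frac{1}{\left(\frac{1}{7} - 1\right) + 7} = \frac{1}{- \frac{6}{7} + 7} = \frac{1}{\frac{43}{7}} = \frac{7}{43}$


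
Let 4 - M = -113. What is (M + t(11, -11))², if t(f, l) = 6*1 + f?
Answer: 17956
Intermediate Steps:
t(f, l) = 6 + f
M = 117 (M = 4 - 1*(-113) = 4 + 113 = 117)
(M + t(11, -11))² = (117 + (6 + 11))² = (117 + 17)² = 134² = 17956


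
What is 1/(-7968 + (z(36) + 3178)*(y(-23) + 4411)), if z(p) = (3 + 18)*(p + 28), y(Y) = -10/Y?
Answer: 23/458632422 ≈ 5.0149e-8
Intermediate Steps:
z(p) = 588 + 21*p (z(p) = 21*(28 + p) = 588 + 21*p)
1/(-7968 + (z(36) + 3178)*(y(-23) + 4411)) = 1/(-7968 + ((588 + 21*36) + 3178)*(-10/(-23) + 4411)) = 1/(-7968 + ((588 + 756) + 3178)*(-10*(-1/23) + 4411)) = 1/(-7968 + (1344 + 3178)*(10/23 + 4411)) = 1/(-7968 + 4522*(101463/23)) = 1/(-7968 + 458815686/23) = 1/(458632422/23) = 23/458632422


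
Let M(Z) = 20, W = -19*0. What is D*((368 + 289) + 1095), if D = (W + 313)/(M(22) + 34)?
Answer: 91396/9 ≈ 10155.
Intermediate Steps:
W = 0
D = 313/54 (D = (0 + 313)/(20 + 34) = 313/54 ≈ 5.7963)
D*((368 + 289) + 1095) = 313*((368 + 289) + 1095)/54 = 313*(657 + 1095)/54 = (313/54)*1752 = 91396/9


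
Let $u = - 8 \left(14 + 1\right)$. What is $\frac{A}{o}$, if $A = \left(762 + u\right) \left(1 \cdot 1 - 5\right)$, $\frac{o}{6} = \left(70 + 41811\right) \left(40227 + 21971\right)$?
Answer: $- \frac{214}{1302457219} \approx -1.643 \cdot 10^{-7}$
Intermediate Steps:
$u = -120$ ($u = \left(-8\right) 15 = -120$)
$o = 15629486628$ ($o = 6 \left(70 + 41811\right) \left(40227 + 21971\right) = 6 \cdot 41881 \cdot 62198 = 6 \cdot 2604914438 = 15629486628$)
$A = -2568$ ($A = \left(762 - 120\right) \left(1 \cdot 1 - 5\right) = 642 \left(1 - 5\right) = 642 \left(-4\right) = -2568$)
$\frac{A}{o} = - \frac{2568}{15629486628} = \left(-2568\right) \frac{1}{15629486628} = - \frac{214}{1302457219}$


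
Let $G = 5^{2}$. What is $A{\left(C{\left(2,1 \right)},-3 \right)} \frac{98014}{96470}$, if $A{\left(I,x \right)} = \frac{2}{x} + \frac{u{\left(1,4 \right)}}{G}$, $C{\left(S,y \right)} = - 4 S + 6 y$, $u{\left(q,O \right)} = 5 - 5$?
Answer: $- \frac{98014}{144705} \approx -0.67734$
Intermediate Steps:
$u{\left(q,O \right)} = 0$ ($u{\left(q,O \right)} = 5 - 5 = 0$)
$G = 25$
$A{\left(I,x \right)} = \frac{2}{x}$ ($A{\left(I,x \right)} = \frac{2}{x} + \frac{0}{25} = \frac{2}{x} + 0 \cdot \frac{1}{25} = \frac{2}{x} + 0 = \frac{2}{x}$)
$A{\left(C{\left(2,1 \right)},-3 \right)} \frac{98014}{96470} = \frac{2}{-3} \cdot \frac{98014}{96470} = 2 \left(- \frac{1}{3}\right) 98014 \cdot \frac{1}{96470} = \left(- \frac{2}{3}\right) \frac{49007}{48235} = - \frac{98014}{144705}$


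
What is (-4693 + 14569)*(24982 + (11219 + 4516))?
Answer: 402121092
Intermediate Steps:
(-4693 + 14569)*(24982 + (11219 + 4516)) = 9876*(24982 + 15735) = 9876*40717 = 402121092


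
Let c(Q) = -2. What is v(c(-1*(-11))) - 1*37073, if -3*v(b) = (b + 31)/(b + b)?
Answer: -444847/12 ≈ -37071.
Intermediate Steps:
v(b) = -(31 + b)/(6*b) (v(b) = -(b + 31)/(3*(b + b)) = -(31 + b)/(3*(2*b)) = -(31 + b)*1/(2*b)/3 = -(31 + b)/(6*b))
v(c(-1*(-11))) - 1*37073 = (⅙)*(-31 - 1*(-2))/(-2) - 1*37073 = (⅙)*(-½)*(-31 + 2) - 37073 = (⅙)*(-½)*(-29) - 37073 = 29/12 - 37073 = -444847/12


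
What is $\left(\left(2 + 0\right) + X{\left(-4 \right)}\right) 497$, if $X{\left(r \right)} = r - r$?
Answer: $994$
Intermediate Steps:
$X{\left(r \right)} = 0$
$\left(\left(2 + 0\right) + X{\left(-4 \right)}\right) 497 = \left(\left(2 + 0\right) + 0\right) 497 = \left(2 + 0\right) 497 = 2 \cdot 497 = 994$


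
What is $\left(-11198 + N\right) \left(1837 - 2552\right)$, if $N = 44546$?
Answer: $-23843820$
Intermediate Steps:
$\left(-11198 + N\right) \left(1837 - 2552\right) = \left(-11198 + 44546\right) \left(1837 - 2552\right) = 33348 \left(-715\right) = -23843820$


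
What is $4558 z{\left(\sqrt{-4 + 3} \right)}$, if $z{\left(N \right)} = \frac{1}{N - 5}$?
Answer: $- \frac{11395}{13} - \frac{2279 i}{13} \approx -876.54 - 175.31 i$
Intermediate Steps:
$z{\left(N \right)} = \frac{1}{-5 + N}$
$4558 z{\left(\sqrt{-4 + 3} \right)} = \frac{4558}{-5 + \sqrt{-4 + 3}} = \frac{4558}{-5 + \sqrt{-1}} = \frac{4558}{-5 + i} = 4558 \frac{-5 - i}{26} = \frac{2279 \left(-5 - i\right)}{13}$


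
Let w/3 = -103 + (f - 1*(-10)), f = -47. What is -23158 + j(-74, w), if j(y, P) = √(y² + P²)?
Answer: -23158 + 2*√45469 ≈ -22732.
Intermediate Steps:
w = -420 (w = 3*(-103 + (-47 - 1*(-10))) = 3*(-103 + (-47 + 10)) = 3*(-103 - 37) = 3*(-140) = -420)
j(y, P) = √(P² + y²)
-23158 + j(-74, w) = -23158 + √((-420)² + (-74)²) = -23158 + √(176400 + 5476) = -23158 + √181876 = -23158 + 2*√45469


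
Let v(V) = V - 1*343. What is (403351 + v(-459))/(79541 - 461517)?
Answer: -57507/54568 ≈ -1.0539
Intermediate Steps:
v(V) = -343 + V (v(V) = V - 343 = -343 + V)
(403351 + v(-459))/(79541 - 461517) = (403351 + (-343 - 459))/(79541 - 461517) = (403351 - 802)/(-381976) = 402549*(-1/381976) = -57507/54568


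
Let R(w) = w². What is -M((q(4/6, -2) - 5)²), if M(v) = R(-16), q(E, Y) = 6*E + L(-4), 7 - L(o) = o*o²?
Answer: -256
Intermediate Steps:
L(o) = 7 - o³ (L(o) = 7 - o*o² = 7 - o³)
q(E, Y) = 71 + 6*E (q(E, Y) = 6*E + (7 - 1*(-4)³) = 6*E + (7 - 1*(-64)) = 6*E + (7 + 64) = 6*E + 71 = 71 + 6*E)
M(v) = 256 (M(v) = (-16)² = 256)
-M((q(4/6, -2) - 5)²) = -1*256 = -256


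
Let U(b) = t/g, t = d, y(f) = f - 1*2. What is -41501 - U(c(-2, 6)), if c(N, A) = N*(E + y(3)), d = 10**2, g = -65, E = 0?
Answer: -539493/13 ≈ -41499.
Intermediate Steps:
y(f) = -2 + f (y(f) = f - 2 = -2 + f)
d = 100
t = 100
c(N, A) = N (c(N, A) = N*(0 + (-2 + 3)) = N*(0 + 1) = N*1 = N)
U(b) = -20/13 (U(b) = 100/(-65) = 100*(-1/65) = -20/13)
-41501 - U(c(-2, 6)) = -41501 - 1*(-20/13) = -41501 + 20/13 = -539493/13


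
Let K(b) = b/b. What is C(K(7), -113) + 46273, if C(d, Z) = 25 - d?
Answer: 46297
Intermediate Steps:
K(b) = 1
C(K(7), -113) + 46273 = (25 - 1*1) + 46273 = (25 - 1) + 46273 = 24 + 46273 = 46297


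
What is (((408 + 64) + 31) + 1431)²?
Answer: 3740356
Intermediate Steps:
(((408 + 64) + 31) + 1431)² = ((472 + 31) + 1431)² = (503 + 1431)² = 1934² = 3740356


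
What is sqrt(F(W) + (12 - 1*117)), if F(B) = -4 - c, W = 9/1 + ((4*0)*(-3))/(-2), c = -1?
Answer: 6*I*sqrt(3) ≈ 10.392*I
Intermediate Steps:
W = 9 (W = 9*1 + (0*(-3))*(-1/2) = 9 + 0*(-1/2) = 9 + 0 = 9)
F(B) = -3 (F(B) = -4 - 1*(-1) = -4 + 1 = -3)
sqrt(F(W) + (12 - 1*117)) = sqrt(-3 + (12 - 1*117)) = sqrt(-3 + (12 - 117)) = sqrt(-3 - 105) = sqrt(-108) = 6*I*sqrt(3)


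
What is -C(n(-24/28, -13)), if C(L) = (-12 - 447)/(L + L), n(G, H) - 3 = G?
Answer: 1071/10 ≈ 107.10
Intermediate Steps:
n(G, H) = 3 + G
C(L) = -459/(2*L) (C(L) = -459*1/(2*L) = -459/(2*L))
-C(n(-24/28, -13)) = -(-459)/(2*(3 - 24/28)) = -(-459)/(2*(3 - 24*1/28)) = -(-459)/(2*(3 - 6/7)) = -(-459)/(2*15/7) = -(-459)*7/(2*15) = -1*(-1071/10) = 1071/10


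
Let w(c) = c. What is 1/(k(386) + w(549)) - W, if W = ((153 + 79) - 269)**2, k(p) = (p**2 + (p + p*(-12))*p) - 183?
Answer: -2039254187/1489594 ≈ -1369.0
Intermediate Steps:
k(p) = -183 - 10*p**2 (k(p) = (p**2 + (p - 12*p)*p) - 183 = (p**2 + (-11*p)*p) - 183 = (p**2 - 11*p**2) - 183 = -10*p**2 - 183 = -183 - 10*p**2)
W = 1369 (W = (232 - 269)**2 = (-37)**2 = 1369)
1/(k(386) + w(549)) - W = 1/((-183 - 10*386**2) + 549) - 1*1369 = 1/((-183 - 10*148996) + 549) - 1369 = 1/((-183 - 1489960) + 549) - 1369 = 1/(-1490143 + 549) - 1369 = 1/(-1489594) - 1369 = -1/1489594 - 1369 = -2039254187/1489594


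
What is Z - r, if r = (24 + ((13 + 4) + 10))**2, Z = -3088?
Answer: -5689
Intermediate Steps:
r = 2601 (r = (24 + (17 + 10))**2 = (24 + 27)**2 = 51**2 = 2601)
Z - r = -3088 - 1*2601 = -3088 - 2601 = -5689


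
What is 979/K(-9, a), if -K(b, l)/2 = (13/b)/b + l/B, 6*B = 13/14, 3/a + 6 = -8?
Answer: 1030887/2578 ≈ 399.88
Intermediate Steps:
a = -3/14 (a = 3/(-6 - 8) = 3/(-14) = 3*(-1/14) = -3/14 ≈ -0.21429)
B = 13/84 (B = (13/14)/6 = (13*(1/14))/6 = (⅙)*(13/14) = 13/84 ≈ 0.15476)
K(b, l) = -26/b² - 168*l/13 (K(b, l) = -2*((13/b)/b + l/(13/84)) = -2*(13/b² + l*(84/13)) = -2*(13/b² + 84*l/13) = -26/b² - 168*l/13)
979/K(-9, a) = 979/(-26/(-9)² - 168/13*(-3/14)) = 979/(-26*1/81 + 36/13) = 979/(-26/81 + 36/13) = 979/(2578/1053) = 979*(1053/2578) = 1030887/2578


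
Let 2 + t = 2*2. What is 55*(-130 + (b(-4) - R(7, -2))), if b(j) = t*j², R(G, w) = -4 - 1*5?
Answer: -4895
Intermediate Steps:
t = 2 (t = -2 + 2*2 = -2 + 4 = 2)
R(G, w) = -9 (R(G, w) = -4 - 5 = -9)
b(j) = 2*j²
55*(-130 + (b(-4) - R(7, -2))) = 55*(-130 + (2*(-4)² - 1*(-9))) = 55*(-130 + (2*16 + 9)) = 55*(-130 + (32 + 9)) = 55*(-130 + 41) = 55*(-89) = -4895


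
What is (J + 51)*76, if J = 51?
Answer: 7752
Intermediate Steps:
(J + 51)*76 = (51 + 51)*76 = 102*76 = 7752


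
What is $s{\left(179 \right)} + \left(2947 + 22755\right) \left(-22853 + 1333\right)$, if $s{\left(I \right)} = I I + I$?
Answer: $-553074820$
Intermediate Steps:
$s{\left(I \right)} = I + I^{2}$ ($s{\left(I \right)} = I^{2} + I = I + I^{2}$)
$s{\left(179 \right)} + \left(2947 + 22755\right) \left(-22853 + 1333\right) = 179 \left(1 + 179\right) + \left(2947 + 22755\right) \left(-22853 + 1333\right) = 179 \cdot 180 + 25702 \left(-21520\right) = 32220 - 553107040 = -553074820$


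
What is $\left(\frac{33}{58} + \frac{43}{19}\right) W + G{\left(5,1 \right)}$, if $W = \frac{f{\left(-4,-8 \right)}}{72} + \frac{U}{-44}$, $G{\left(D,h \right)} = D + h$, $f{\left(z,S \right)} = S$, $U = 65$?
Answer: $\frac{655243}{436392} \approx 1.5015$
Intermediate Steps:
$W = - \frac{629}{396}$ ($W = - \frac{8}{72} + \frac{65}{-44} = \left(-8\right) \frac{1}{72} + 65 \left(- \frac{1}{44}\right) = - \frac{1}{9} - \frac{65}{44} = - \frac{629}{396} \approx -1.5884$)
$\left(\frac{33}{58} + \frac{43}{19}\right) W + G{\left(5,1 \right)} = \left(\frac{33}{58} + \frac{43}{19}\right) \left(- \frac{629}{396}\right) + \left(5 + 1\right) = \left(33 \cdot \frac{1}{58} + 43 \cdot \frac{1}{19}\right) \left(- \frac{629}{396}\right) + 6 = \left(\frac{33}{58} + \frac{43}{19}\right) \left(- \frac{629}{396}\right) + 6 = \frac{3121}{1102} \left(- \frac{629}{396}\right) + 6 = - \frac{1963109}{436392} + 6 = \frac{655243}{436392}$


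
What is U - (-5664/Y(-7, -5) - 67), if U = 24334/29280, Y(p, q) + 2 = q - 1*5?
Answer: -5917033/14640 ≈ -404.17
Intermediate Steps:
Y(p, q) = -7 + q (Y(p, q) = -2 + (q - 1*5) = -2 + (q - 5) = -2 + (-5 + q) = -7 + q)
U = 12167/14640 (U = 24334*(1/29280) = 12167/14640 ≈ 0.83108)
U - (-5664/Y(-7, -5) - 67) = 12167/14640 - (-5664/(-7 - 5) - 67) = 12167/14640 - (-5664/(-12) - 67) = 12167/14640 - (-5664*(-1)/12 - 67) = 12167/14640 - (-59*(-8) - 67) = 12167/14640 - (472 - 67) = 12167/14640 - 1*405 = 12167/14640 - 405 = -5917033/14640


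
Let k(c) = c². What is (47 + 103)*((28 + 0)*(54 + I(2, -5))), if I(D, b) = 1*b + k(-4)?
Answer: 273000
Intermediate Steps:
I(D, b) = 16 + b (I(D, b) = 1*b + (-4)² = b + 16 = 16 + b)
(47 + 103)*((28 + 0)*(54 + I(2, -5))) = (47 + 103)*((28 + 0)*(54 + (16 - 5))) = 150*(28*(54 + 11)) = 150*(28*65) = 150*1820 = 273000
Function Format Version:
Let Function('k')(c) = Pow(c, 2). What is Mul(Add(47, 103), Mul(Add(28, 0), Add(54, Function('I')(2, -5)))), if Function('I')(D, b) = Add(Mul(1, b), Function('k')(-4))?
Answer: 273000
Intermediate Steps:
Function('I')(D, b) = Add(16, b) (Function('I')(D, b) = Add(Mul(1, b), Pow(-4, 2)) = Add(b, 16) = Add(16, b))
Mul(Add(47, 103), Mul(Add(28, 0), Add(54, Function('I')(2, -5)))) = Mul(Add(47, 103), Mul(Add(28, 0), Add(54, Add(16, -5)))) = Mul(150, Mul(28, Add(54, 11))) = Mul(150, Mul(28, 65)) = Mul(150, 1820) = 273000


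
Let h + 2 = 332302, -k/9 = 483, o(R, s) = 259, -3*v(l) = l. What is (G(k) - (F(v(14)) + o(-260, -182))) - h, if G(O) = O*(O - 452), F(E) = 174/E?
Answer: 143701119/7 ≈ 2.0529e+7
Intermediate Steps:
v(l) = -l/3
k = -4347 (k = -9*483 = -4347)
G(O) = O*(-452 + O)
h = 332300 (h = -2 + 332302 = 332300)
(G(k) - (F(v(14)) + o(-260, -182))) - h = (-4347*(-452 - 4347) - (174/((-⅓*14)) + 259)) - 1*332300 = (-4347*(-4799) - (174/(-14/3) + 259)) - 332300 = (20861253 - (174*(-3/14) + 259)) - 332300 = (20861253 - (-261/7 + 259)) - 332300 = (20861253 - 1*1552/7) - 332300 = (20861253 - 1552/7) - 332300 = 146027219/7 - 332300 = 143701119/7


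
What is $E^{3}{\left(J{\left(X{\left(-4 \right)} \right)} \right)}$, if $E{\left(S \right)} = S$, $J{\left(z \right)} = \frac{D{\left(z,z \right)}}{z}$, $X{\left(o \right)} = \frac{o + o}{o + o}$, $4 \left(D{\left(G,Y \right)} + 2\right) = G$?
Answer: $- \frac{343}{64} \approx -5.3594$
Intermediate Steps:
$D{\left(G,Y \right)} = -2 + \frac{G}{4}$
$X{\left(o \right)} = 1$ ($X{\left(o \right)} = \frac{2 o}{2 o} = 2 o \frac{1}{2 o} = 1$)
$J{\left(z \right)} = \frac{-2 + \frac{z}{4}}{z}$
$E^{3}{\left(J{\left(X{\left(-4 \right)} \right)} \right)} = \left(\frac{-8 + 1}{4 \cdot 1}\right)^{3} = \left(\frac{1}{4} \cdot 1 \left(-7\right)\right)^{3} = \left(- \frac{7}{4}\right)^{3} = - \frac{343}{64}$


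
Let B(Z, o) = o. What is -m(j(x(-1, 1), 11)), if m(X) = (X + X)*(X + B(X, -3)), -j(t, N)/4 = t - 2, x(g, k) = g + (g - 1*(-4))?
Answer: 0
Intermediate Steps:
x(g, k) = 4 + 2*g (x(g, k) = g + (g + 4) = g + (4 + g) = 4 + 2*g)
j(t, N) = 8 - 4*t (j(t, N) = -4*(t - 2) = -4*(-2 + t) = 8 - 4*t)
m(X) = 2*X*(-3 + X) (m(X) = (X + X)*(X - 3) = (2*X)*(-3 + X) = 2*X*(-3 + X))
-m(j(x(-1, 1), 11)) = -2*(8 - 4*(4 + 2*(-1)))*(-3 + (8 - 4*(4 + 2*(-1)))) = -2*(8 - 4*(4 - 2))*(-3 + (8 - 4*(4 - 2))) = -2*(8 - 4*2)*(-3 + (8 - 4*2)) = -2*(8 - 8)*(-3 + (8 - 8)) = -2*0*(-3 + 0) = -2*0*(-3) = -1*0 = 0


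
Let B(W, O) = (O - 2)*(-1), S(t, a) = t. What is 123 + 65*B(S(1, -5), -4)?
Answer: 513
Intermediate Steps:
B(W, O) = 2 - O (B(W, O) = (-2 + O)*(-1) = 2 - O)
123 + 65*B(S(1, -5), -4) = 123 + 65*(2 - 1*(-4)) = 123 + 65*(2 + 4) = 123 + 65*6 = 123 + 390 = 513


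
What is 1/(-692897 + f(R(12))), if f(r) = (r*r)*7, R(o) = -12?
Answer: -1/691889 ≈ -1.4453e-6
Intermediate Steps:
f(r) = 7*r² (f(r) = r²*7 = 7*r²)
1/(-692897 + f(R(12))) = 1/(-692897 + 7*(-12)²) = 1/(-692897 + 7*144) = 1/(-692897 + 1008) = 1/(-691889) = -1/691889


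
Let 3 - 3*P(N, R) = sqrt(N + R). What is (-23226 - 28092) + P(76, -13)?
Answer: -51317 - sqrt(7) ≈ -51320.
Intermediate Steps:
P(N, R) = 1 - sqrt(N + R)/3
(-23226 - 28092) + P(76, -13) = (-23226 - 28092) + (1 - sqrt(76 - 13)/3) = -51318 + (1 - sqrt(7)) = -51317 - sqrt(7)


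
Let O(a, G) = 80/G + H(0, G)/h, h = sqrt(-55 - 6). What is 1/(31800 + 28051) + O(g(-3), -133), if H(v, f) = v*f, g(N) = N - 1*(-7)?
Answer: -4787947/7960183 ≈ -0.60149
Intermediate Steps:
g(N) = 7 + N (g(N) = N + 7 = 7 + N)
H(v, f) = f*v
h = I*sqrt(61) (h = sqrt(-61) = I*sqrt(61) ≈ 7.8102*I)
O(a, G) = 80/G (O(a, G) = 80/G + (G*0)/((I*sqrt(61))) = 80/G + 0*(-I*sqrt(61)/61) = 80/G + 0 = 80/G)
1/(31800 + 28051) + O(g(-3), -133) = 1/(31800 + 28051) + 80/(-133) = 1/59851 + 80*(-1/133) = 1/59851 - 80/133 = -4787947/7960183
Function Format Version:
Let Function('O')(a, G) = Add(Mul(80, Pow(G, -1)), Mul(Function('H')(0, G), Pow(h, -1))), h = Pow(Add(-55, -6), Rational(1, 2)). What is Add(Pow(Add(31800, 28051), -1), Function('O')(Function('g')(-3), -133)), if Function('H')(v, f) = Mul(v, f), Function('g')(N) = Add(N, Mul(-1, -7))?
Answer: Rational(-4787947, 7960183) ≈ -0.60149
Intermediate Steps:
Function('g')(N) = Add(7, N) (Function('g')(N) = Add(N, 7) = Add(7, N))
Function('H')(v, f) = Mul(f, v)
h = Mul(I, Pow(61, Rational(1, 2))) (h = Pow(-61, Rational(1, 2)) = Mul(I, Pow(61, Rational(1, 2))) ≈ Mul(7.8102, I))
Function('O')(a, G) = Mul(80, Pow(G, -1)) (Function('O')(a, G) = Add(Mul(80, Pow(G, -1)), Mul(Mul(G, 0), Pow(Mul(I, Pow(61, Rational(1, 2))), -1))) = Add(Mul(80, Pow(G, -1)), Mul(0, Mul(Rational(-1, 61), I, Pow(61, Rational(1, 2))))) = Add(Mul(80, Pow(G, -1)), 0) = Mul(80, Pow(G, -1)))
Add(Pow(Add(31800, 28051), -1), Function('O')(Function('g')(-3), -133)) = Add(Pow(Add(31800, 28051), -1), Mul(80, Pow(-133, -1))) = Add(Pow(59851, -1), Mul(80, Rational(-1, 133))) = Add(Rational(1, 59851), Rational(-80, 133)) = Rational(-4787947, 7960183)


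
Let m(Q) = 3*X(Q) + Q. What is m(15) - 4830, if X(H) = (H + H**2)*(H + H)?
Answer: 16785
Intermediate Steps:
X(H) = 2*H*(H + H**2) (X(H) = (H + H**2)*(2*H) = 2*H*(H + H**2))
m(Q) = Q + 6*Q**2*(1 + Q) (m(Q) = 3*(2*Q**2*(1 + Q)) + Q = 6*Q**2*(1 + Q) + Q = Q + 6*Q**2*(1 + Q))
m(15) - 4830 = 15*(1 + 6*15*(1 + 15)) - 4830 = 15*(1 + 6*15*16) - 4830 = 15*(1 + 1440) - 4830 = 15*1441 - 4830 = 21615 - 4830 = 16785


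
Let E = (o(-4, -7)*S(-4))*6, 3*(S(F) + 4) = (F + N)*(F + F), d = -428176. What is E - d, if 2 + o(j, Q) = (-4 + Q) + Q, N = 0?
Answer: 427376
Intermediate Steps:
S(F) = -4 + 2*F²/3 (S(F) = -4 + ((F + 0)*(F + F))/3 = -4 + (F*(2*F))/3 = -4 + (2*F²)/3 = -4 + 2*F²/3)
o(j, Q) = -6 + 2*Q (o(j, Q) = -2 + ((-4 + Q) + Q) = -2 + (-4 + 2*Q) = -6 + 2*Q)
E = -800 (E = ((-6 + 2*(-7))*(-4 + (⅔)*(-4)²))*6 = ((-6 - 14)*(-4 + (⅔)*16))*6 = -20*(-4 + 32/3)*6 = -20*20/3*6 = -400/3*6 = -800)
E - d = -800 - 1*(-428176) = -800 + 428176 = 427376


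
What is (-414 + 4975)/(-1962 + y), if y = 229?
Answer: -4561/1733 ≈ -2.6319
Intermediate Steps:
(-414 + 4975)/(-1962 + y) = (-414 + 4975)/(-1962 + 229) = 4561/(-1733) = 4561*(-1/1733) = -4561/1733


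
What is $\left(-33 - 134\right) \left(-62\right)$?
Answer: $10354$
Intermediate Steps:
$\left(-33 - 134\right) \left(-62\right) = \left(-167\right) \left(-62\right) = 10354$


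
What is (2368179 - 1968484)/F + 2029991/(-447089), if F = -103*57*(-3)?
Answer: 7523421388/414451503 ≈ 18.153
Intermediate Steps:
F = 17613 (F = -5871*(-3) = 17613)
(2368179 - 1968484)/F + 2029991/(-447089) = (2368179 - 1968484)/17613 + 2029991/(-447089) = 399695*(1/17613) + 2029991*(-1/447089) = 399695/17613 - 2029991/447089 = 7523421388/414451503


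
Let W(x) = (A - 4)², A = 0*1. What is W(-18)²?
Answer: 256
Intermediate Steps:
A = 0
W(x) = 16 (W(x) = (0 - 4)² = (-4)² = 16)
W(-18)² = 16² = 256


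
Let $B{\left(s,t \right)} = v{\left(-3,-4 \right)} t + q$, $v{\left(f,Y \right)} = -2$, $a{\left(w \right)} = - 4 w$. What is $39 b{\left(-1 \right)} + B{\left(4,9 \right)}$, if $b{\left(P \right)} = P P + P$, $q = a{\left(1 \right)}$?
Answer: $-22$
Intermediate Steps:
$q = -4$ ($q = \left(-4\right) 1 = -4$)
$b{\left(P \right)} = P + P^{2}$ ($b{\left(P \right)} = P^{2} + P = P + P^{2}$)
$B{\left(s,t \right)} = -4 - 2 t$ ($B{\left(s,t \right)} = - 2 t - 4 = -4 - 2 t$)
$39 b{\left(-1 \right)} + B{\left(4,9 \right)} = 39 \left(- (1 - 1)\right) - 22 = 39 \left(\left(-1\right) 0\right) - 22 = 39 \cdot 0 - 22 = 0 - 22 = -22$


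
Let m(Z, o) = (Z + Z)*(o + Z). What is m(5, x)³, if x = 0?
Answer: 125000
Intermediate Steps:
m(Z, o) = 2*Z*(Z + o) (m(Z, o) = (2*Z)*(Z + o) = 2*Z*(Z + o))
m(5, x)³ = (2*5*(5 + 0))³ = (2*5*5)³ = 50³ = 125000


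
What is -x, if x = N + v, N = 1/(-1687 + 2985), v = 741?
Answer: -961819/1298 ≈ -741.00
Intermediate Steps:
N = 1/1298 ≈ 0.00077042
x = 961819/1298 (x = 1/1298 + 741 = 961819/1298 ≈ 741.00)
-x = -1*961819/1298 = -961819/1298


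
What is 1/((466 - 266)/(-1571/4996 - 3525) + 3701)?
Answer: 17612471/65182755971 ≈ 0.00027020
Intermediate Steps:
1/((466 - 266)/(-1571/4996 - 3525) + 3701) = 1/(200/(-1571*1/4996 - 3525) + 3701) = 1/(200/(-1571/4996 - 3525) + 3701) = 1/(200/(-17612471/4996) + 3701) = 1/(200*(-4996/17612471) + 3701) = 1/(-999200/17612471 + 3701) = 1/(65182755971/17612471) = 17612471/65182755971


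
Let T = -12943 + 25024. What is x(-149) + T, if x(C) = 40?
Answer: 12121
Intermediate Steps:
T = 12081
x(-149) + T = 40 + 12081 = 12121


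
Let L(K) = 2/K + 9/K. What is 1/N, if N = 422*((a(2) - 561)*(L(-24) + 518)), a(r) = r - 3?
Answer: -6/736453511 ≈ -8.1472e-9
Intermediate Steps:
a(r) = -3 + r
L(K) = 11/K
N = -736453511/6 (N = 422*(((-3 + 2) - 561)*(11/(-24) + 518)) = 422*((-1 - 561)*(11*(-1/24) + 518)) = 422*(-562*(-11/24 + 518)) = 422*(-562*12421/24) = 422*(-3490301/12) = -736453511/6 ≈ -1.2274e+8)
1/N = 1/(-736453511/6) = -6/736453511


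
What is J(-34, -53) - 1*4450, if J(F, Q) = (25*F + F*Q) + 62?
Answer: -3436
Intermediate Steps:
J(F, Q) = 62 + 25*F + F*Q
J(-34, -53) - 1*4450 = (62 + 25*(-34) - 34*(-53)) - 1*4450 = (62 - 850 + 1802) - 4450 = 1014 - 4450 = -3436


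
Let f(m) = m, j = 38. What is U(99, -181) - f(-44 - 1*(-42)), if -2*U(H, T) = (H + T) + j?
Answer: 24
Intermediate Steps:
U(H, T) = -19 - H/2 - T/2 (U(H, T) = -((H + T) + 38)/2 = -(38 + H + T)/2 = -19 - H/2 - T/2)
U(99, -181) - f(-44 - 1*(-42)) = (-19 - 1/2*99 - 1/2*(-181)) - (-44 - 1*(-42)) = (-19 - 99/2 + 181/2) - (-44 + 42) = 22 - 1*(-2) = 22 + 2 = 24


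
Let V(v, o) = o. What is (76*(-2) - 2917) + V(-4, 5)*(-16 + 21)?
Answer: -3044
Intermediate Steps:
(76*(-2) - 2917) + V(-4, 5)*(-16 + 21) = (76*(-2) - 2917) + 5*(-16 + 21) = (-152 - 2917) + 5*5 = -3069 + 25 = -3044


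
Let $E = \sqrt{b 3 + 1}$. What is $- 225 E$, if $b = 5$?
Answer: $-900$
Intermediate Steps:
$E = 4$ ($E = \sqrt{5 \cdot 3 + 1} = \sqrt{15 + 1} = \sqrt{16} = 4$)
$- 225 E = \left(-225\right) 4 = -900$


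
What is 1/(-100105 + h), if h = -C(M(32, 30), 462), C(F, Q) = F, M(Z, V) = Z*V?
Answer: -1/101065 ≈ -9.8946e-6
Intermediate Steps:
M(Z, V) = V*Z
h = -960 (h = -30*32 = -1*960 = -960)
1/(-100105 + h) = 1/(-100105 - 960) = 1/(-101065) = -1/101065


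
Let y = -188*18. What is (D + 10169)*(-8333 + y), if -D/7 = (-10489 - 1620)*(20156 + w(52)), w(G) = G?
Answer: -20070059528941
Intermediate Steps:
y = -3384
D = 1712890704 (D = -7*(-10489 - 1620)*(20156 + 52) = -(-84763)*20208 = -7*(-244698672) = 1712890704)
(D + 10169)*(-8333 + y) = (1712890704 + 10169)*(-8333 - 3384) = 1712900873*(-11717) = -20070059528941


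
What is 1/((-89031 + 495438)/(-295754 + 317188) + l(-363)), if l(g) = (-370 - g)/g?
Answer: 7780542/147675779 ≈ 0.052687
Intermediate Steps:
l(g) = (-370 - g)/g
1/((-89031 + 495438)/(-295754 + 317188) + l(-363)) = 1/((-89031 + 495438)/(-295754 + 317188) + (-370 - 1*(-363))/(-363)) = 1/(406407/21434 - (-370 + 363)/363) = 1/(406407*(1/21434) - 1/363*(-7)) = 1/(406407/21434 + 7/363) = 1/(147675779/7780542) = 7780542/147675779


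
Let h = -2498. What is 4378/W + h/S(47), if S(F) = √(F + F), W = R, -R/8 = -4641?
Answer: 2189/18564 - 1249*√94/47 ≈ -257.53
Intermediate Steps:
R = 37128 (R = -8*(-4641) = 37128)
W = 37128
S(F) = √2*√F (S(F) = √(2*F) = √2*√F)
4378/W + h/S(47) = 4378/37128 - 2498*√94/94 = 4378*(1/37128) - 2498*√94/94 = 2189/18564 - 1249*√94/47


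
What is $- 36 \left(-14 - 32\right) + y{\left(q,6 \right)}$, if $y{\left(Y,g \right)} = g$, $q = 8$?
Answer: $1662$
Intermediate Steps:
$- 36 \left(-14 - 32\right) + y{\left(q,6 \right)} = - 36 \left(-14 - 32\right) + 6 = \left(-36\right) \left(-46\right) + 6 = 1656 + 6 = 1662$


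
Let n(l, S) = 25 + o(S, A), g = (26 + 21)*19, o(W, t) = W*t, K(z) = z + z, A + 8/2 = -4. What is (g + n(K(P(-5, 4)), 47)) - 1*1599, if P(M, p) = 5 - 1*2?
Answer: -1057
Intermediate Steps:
A = -8 (A = -4 - 4 = -8)
P(M, p) = 3 (P(M, p) = 5 - 2 = 3)
K(z) = 2*z
g = 893 (g = 47*19 = 893)
n(l, S) = 25 - 8*S (n(l, S) = 25 + S*(-8) = 25 - 8*S)
(g + n(K(P(-5, 4)), 47)) - 1*1599 = (893 + (25 - 8*47)) - 1*1599 = (893 + (25 - 376)) - 1599 = (893 - 351) - 1599 = 542 - 1599 = -1057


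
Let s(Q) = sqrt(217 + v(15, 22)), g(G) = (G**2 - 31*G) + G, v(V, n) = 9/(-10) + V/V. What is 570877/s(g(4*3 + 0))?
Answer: 570877*sqrt(21710)/2171 ≈ 38745.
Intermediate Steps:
v(V, n) = 1/10 (v(V, n) = 9*(-1/10) + 1 = -9/10 + 1 = 1/10)
g(G) = G**2 - 30*G
s(Q) = sqrt(21710)/10 (s(Q) = sqrt(217 + 1/10) = sqrt(2171/10) = sqrt(21710)/10)
570877/s(g(4*3 + 0)) = 570877/((sqrt(21710)/10)) = 570877*(sqrt(21710)/2171) = 570877*sqrt(21710)/2171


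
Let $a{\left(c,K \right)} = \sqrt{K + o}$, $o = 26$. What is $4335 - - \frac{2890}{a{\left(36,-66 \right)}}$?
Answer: $4335 - \frac{289 i \sqrt{10}}{2} \approx 4335.0 - 456.95 i$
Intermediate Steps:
$a{\left(c,K \right)} = \sqrt{26 + K}$ ($a{\left(c,K \right)} = \sqrt{K + 26} = \sqrt{26 + K}$)
$4335 - - \frac{2890}{a{\left(36,-66 \right)}} = 4335 - - \frac{2890}{\sqrt{26 - 66}} = 4335 - - \frac{2890}{\sqrt{-40}} = 4335 - - \frac{2890}{2 i \sqrt{10}} = 4335 - - 2890 \left(- \frac{i \sqrt{10}}{20}\right) = 4335 - \frac{289 i \sqrt{10}}{2}$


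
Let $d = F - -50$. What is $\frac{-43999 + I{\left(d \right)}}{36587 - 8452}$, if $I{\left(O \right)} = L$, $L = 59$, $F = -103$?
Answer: $- \frac{8788}{5627} \approx -1.5618$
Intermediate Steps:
$d = -53$ ($d = -103 - -50 = -103 + 50 = -53$)
$I{\left(O \right)} = 59$
$\frac{-43999 + I{\left(d \right)}}{36587 - 8452} = \frac{-43999 + 59}{36587 - 8452} = - \frac{43940}{28135} = \left(-43940\right) \frac{1}{28135} = - \frac{8788}{5627}$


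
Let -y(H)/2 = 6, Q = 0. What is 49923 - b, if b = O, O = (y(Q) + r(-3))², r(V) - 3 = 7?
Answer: 49919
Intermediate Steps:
y(H) = -12 (y(H) = -2*6 = -12)
r(V) = 10 (r(V) = 3 + 7 = 10)
O = 4 (O = (-12 + 10)² = (-2)² = 4)
b = 4
49923 - b = 49923 - 1*4 = 49923 - 4 = 49919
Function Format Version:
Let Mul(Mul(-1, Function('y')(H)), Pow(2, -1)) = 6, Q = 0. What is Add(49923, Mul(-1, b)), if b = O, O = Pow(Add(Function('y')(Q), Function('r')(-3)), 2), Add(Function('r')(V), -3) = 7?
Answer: 49919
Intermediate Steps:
Function('y')(H) = -12 (Function('y')(H) = Mul(-2, 6) = -12)
Function('r')(V) = 10 (Function('r')(V) = Add(3, 7) = 10)
O = 4 (O = Pow(Add(-12, 10), 2) = Pow(-2, 2) = 4)
b = 4
Add(49923, Mul(-1, b)) = Add(49923, Mul(-1, 4)) = Add(49923, -4) = 49919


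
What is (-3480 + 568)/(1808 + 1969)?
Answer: -2912/3777 ≈ -0.77098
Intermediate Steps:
(-3480 + 568)/(1808 + 1969) = -2912/3777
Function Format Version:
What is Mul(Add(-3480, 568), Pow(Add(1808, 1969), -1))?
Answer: Rational(-2912, 3777) ≈ -0.77098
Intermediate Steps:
Mul(Add(-3480, 568), Pow(Add(1808, 1969), -1)) = Mul(-2912, Pow(3777, -1)) = Mul(-2912, Rational(1, 3777)) = Rational(-2912, 3777)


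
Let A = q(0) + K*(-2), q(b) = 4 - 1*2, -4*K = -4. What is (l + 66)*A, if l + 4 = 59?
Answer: 0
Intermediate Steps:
K = 1 (K = -¼*(-4) = 1)
l = 55 (l = -4 + 59 = 55)
q(b) = 2 (q(b) = 4 - 2 = 2)
A = 0 (A = 2 + 1*(-2) = 2 - 2 = 0)
(l + 66)*A = (55 + 66)*0 = 121*0 = 0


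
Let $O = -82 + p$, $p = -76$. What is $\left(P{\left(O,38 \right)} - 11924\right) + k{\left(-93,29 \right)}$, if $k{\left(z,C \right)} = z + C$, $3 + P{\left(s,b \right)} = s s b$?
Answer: $936641$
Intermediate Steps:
$O = -158$ ($O = -82 - 76 = -158$)
$P{\left(s,b \right)} = -3 + b s^{2}$ ($P{\left(s,b \right)} = -3 + s s b = -3 + s^{2} b = -3 + b s^{2}$)
$k{\left(z,C \right)} = C + z$
$\left(P{\left(O,38 \right)} - 11924\right) + k{\left(-93,29 \right)} = \left(\left(-3 + 38 \left(-158\right)^{2}\right) - 11924\right) + \left(29 - 93\right) = \left(\left(-3 + 38 \cdot 24964\right) - 11924\right) - 64 = \left(\left(-3 + 948632\right) - 11924\right) - 64 = \left(948629 - 11924\right) - 64 = 936705 - 64 = 936641$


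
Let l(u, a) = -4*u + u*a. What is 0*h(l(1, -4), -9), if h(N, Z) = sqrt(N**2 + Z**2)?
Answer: 0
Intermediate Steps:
l(u, a) = -4*u + a*u
0*h(l(1, -4), -9) = 0*sqrt((1*(-4 - 4))**2 + (-9)**2) = 0*sqrt((1*(-8))**2 + 81) = 0*sqrt((-8)**2 + 81) = 0*sqrt(64 + 81) = 0*sqrt(145) = 0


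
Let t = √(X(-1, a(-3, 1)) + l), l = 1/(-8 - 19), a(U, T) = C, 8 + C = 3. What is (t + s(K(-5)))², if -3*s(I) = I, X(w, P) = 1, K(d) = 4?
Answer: (12 - √78)²/81 ≈ 0.12392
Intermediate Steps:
C = -5 (C = -8 + 3 = -5)
a(U, T) = -5
l = -1/27 (l = 1/(-27) = -1/27 ≈ -0.037037)
s(I) = -I/3
t = √78/9 (t = √(1 - 1/27) = √(26/27) = √78/9 ≈ 0.98131)
(t + s(K(-5)))² = (√78/9 - ⅓*4)² = (√78/9 - 4/3)² = (-4/3 + √78/9)²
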